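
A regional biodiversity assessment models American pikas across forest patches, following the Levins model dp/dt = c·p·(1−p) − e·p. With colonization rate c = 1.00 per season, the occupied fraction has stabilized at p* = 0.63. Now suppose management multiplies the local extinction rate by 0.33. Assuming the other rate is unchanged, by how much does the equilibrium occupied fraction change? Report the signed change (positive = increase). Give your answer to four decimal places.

Balance c(1−p*) = e gives e = 1.00×(1 − 0.63000) = 0.37000.
New p* = 1 − e/c = 1 − 0.12210/1.00000 = 0.87790.
Δp* = 0.87790 − 0.63000 = +0.24790.

0.2479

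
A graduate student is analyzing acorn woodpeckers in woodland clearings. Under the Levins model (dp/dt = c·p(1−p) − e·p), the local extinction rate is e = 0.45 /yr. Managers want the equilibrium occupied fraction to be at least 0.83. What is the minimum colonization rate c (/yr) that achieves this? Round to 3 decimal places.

2.647

p* = 1 − e/c ≥ 0.83 requires e/c ≤ 0.1700, i.e. c ≥ e/0.1700.
c_min = 0.45/0.1700 = 2.6471.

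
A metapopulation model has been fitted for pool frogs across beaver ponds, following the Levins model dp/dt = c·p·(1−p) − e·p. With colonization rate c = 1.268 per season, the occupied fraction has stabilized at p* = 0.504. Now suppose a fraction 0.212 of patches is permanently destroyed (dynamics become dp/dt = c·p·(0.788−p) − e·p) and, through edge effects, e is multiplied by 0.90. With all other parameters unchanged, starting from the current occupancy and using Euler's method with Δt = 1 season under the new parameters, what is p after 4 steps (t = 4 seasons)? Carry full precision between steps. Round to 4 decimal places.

Balance c(1−p*) = e gives e = 1.268×(1 − 0.50400) = 0.62893.
Starting from p₀ = 0.50400; update p ← p + (dp/dt)·Δt with the new parameters.
t = 1: p = 0.50400 + (-0.10379) = 0.40021
t = 2: p = 0.40021 + (-0.02975) = 0.37047
t = 3: p = 0.37047 + (-0.01356) = 0.35691
t = 4: p = 0.35691 + (-0.00693) = 0.34998

0.3500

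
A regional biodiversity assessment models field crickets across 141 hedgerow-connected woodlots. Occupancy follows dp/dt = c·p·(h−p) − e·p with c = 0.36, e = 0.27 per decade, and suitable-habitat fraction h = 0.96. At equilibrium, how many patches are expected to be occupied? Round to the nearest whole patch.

p* = h − e/c = 0.96 − 0.7500 = 0.2100.
Expected occupied patches = N × p* = 141 × 0.2100 = 29.61 ≈ 30.

30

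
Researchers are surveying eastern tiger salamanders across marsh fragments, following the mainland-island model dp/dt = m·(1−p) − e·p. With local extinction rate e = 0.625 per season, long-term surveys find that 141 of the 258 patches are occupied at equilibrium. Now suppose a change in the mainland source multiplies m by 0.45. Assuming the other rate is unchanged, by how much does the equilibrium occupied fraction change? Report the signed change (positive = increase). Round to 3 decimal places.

-0.195

Observed p* = 141/258 = 0.54651.
Balance m(1−p*) = e·p* gives m = e·p*/(1−p*) = 0.625×0.54651/0.45349 = 0.75320.
New p* = m/(m+e) = 0.33894/(0.33894+0.62500) = 0.35162.
Δp* = 0.35162 − 0.54651 = -0.19489.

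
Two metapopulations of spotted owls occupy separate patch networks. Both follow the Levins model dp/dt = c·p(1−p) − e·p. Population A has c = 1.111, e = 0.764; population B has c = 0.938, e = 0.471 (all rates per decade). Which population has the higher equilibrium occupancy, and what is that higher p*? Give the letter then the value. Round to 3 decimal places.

B, 0.498

A: p*_A = 1 − 0.764/1.111 = 0.3123.
B: p*_B = 1 − 0.471/0.938 = 0.4979.
B is higher at 0.4979.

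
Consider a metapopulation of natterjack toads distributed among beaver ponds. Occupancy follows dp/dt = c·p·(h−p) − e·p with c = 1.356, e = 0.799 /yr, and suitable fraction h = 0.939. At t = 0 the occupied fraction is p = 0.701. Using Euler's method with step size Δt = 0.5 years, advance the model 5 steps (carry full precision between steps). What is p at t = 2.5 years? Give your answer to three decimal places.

Update rule: p ← p + [c·p·(h−p) − e·p]·Δt with Δt = 0.5.
step 1: Δp = -0.16693, p = 0.53407
step 2: Δp = -0.06673, p = 0.46733
step 3: Δp = -0.03725, p = 0.43008
step 4: Δp = -0.02342, p = 0.40666
step 5: Δp = -0.01569, p = 0.39098

0.391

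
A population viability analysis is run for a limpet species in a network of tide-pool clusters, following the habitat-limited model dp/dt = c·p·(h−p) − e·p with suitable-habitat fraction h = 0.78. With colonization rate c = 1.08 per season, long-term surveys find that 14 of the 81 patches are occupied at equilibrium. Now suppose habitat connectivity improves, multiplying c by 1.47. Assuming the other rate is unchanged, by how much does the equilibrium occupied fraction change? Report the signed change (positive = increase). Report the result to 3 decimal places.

0.194

Observed p* = 14/81 = 0.17284.
Balance c(h−p*) = e gives e = 1.08×(0.78 − 0.17284) = 0.65573.
New p* = 0.78 − e/c = 0.78 − 0.65573/1.58760 = 0.36697.
Δp* = 0.36697 − 0.17284 = +0.19413.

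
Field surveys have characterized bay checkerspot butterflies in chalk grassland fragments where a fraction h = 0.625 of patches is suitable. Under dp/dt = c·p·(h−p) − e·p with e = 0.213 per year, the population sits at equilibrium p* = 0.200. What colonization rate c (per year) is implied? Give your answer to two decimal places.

At equilibrium c(h−p*) = e, so c = e/(h−p*).
c = 0.213/(0.625 − 0.200) = 0.213/0.4250 = 0.5012.

0.50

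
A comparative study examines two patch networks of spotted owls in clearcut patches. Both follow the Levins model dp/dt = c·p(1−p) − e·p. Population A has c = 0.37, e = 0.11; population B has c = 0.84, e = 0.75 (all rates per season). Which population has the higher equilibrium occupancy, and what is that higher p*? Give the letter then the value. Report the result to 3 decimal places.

A: p*_A = 1 − 0.11/0.37 = 0.7027.
B: p*_B = 1 − 0.75/0.84 = 0.1071.
A is higher at 0.7027.

A, 0.703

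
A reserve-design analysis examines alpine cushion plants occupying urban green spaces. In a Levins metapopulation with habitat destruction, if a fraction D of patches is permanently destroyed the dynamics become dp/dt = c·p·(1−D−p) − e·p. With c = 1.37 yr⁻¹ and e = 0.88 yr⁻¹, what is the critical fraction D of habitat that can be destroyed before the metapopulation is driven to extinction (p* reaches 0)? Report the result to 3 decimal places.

The nontrivial equilibrium is p* = (1−D) − e/c; extinction occurs when this hits zero.
So D_crit = 1 − e/c = 1 − 0.88/1.37 = 1 − 0.6423 = 0.3577.
Note this equals the original equilibrium occupancy — the Levins extinction-debt result.

0.358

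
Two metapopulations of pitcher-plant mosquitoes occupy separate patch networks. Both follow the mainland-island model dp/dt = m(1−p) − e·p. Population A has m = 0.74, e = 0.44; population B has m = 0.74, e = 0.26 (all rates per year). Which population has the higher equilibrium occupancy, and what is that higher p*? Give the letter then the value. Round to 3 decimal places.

B, 0.740

A: p*_A = m/(m+e) = 0.74/1.1800 = 0.6271.
B: p*_B = 0.74/1.0000 = 0.7400.
B is higher at 0.7400.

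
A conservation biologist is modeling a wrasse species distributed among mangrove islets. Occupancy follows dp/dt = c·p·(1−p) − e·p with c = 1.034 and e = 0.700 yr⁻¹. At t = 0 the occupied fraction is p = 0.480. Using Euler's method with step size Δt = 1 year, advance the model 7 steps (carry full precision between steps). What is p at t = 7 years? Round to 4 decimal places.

0.3281

Update rule: p ← p + [c·p·(1−p) − e·p]·Δt with Δt = 1.
p: 0.48000 → 0.40209  (Δp = -0.07791)
p: 0.40209 → 0.36921  (Δp = -0.03287)
p: 0.36921 → 0.35158  (Δp = -0.01764)
p: 0.35158 → 0.34119  (Δp = -0.01038)
p: 0.34119 → 0.33478  (Δp = -0.00641)
p: 0.33478 → 0.33071  (Δp = -0.00407)
p: 0.33071 → 0.32808  (Δp = -0.00263)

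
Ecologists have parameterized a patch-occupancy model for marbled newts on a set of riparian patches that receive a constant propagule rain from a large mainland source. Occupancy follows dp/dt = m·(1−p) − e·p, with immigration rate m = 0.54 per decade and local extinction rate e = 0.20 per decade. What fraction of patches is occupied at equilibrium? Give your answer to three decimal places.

At equilibrium the propagule rain into empty patches balances local extinction: m(1−p*) = e·p*.
p* = m/(m+e) = 0.54/(0.54+0.20) = 0.54/0.7400 = 0.7297.

0.730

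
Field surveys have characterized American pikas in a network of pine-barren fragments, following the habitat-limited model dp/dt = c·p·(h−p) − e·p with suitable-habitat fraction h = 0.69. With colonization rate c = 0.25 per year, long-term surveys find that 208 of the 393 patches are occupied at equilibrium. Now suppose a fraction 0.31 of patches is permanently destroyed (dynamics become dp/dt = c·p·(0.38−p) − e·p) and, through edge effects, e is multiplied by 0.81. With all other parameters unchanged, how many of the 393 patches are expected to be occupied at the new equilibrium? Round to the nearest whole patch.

98

Observed p* = 208/393 = 0.52926.
Balance c(h−p*) = e gives e = 0.25×(0.69 − 0.52926) = 0.04018.
New p* = 0.38 − e/c = 0.38 − 0.03255/0.25000 = 0.24980.
Expected occupied = 393 × 0.24980 = 98.17 ≈ 98.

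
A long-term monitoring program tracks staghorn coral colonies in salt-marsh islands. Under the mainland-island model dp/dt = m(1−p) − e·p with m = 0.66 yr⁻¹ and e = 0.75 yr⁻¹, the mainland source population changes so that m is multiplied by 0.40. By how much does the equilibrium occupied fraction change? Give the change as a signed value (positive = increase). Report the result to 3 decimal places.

-0.208

Before: p* = 0.66/(0.66+0.75) = 0.4681.
After: m = 0.264, e = 0.75; p* = 0.264/1.0140 = 0.2604.
Δp* = 0.2604 − 0.4681 = -0.2077.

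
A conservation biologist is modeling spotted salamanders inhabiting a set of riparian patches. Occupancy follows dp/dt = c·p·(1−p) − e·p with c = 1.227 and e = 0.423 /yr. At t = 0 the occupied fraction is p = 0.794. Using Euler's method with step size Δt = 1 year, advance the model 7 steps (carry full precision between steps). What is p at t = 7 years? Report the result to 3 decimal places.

0.655

Update rule: p ← p + [c·p·(1−p) − e·p]·Δt with Δt = 1.
t = 1: p = 0.79400 + (-0.13517) = 0.65883
t = 2: p = 0.65883 + (-0.00289) = 0.65594
t = 3: p = 0.65594 + (-0.00055) = 0.65539
t = 4: p = 0.65539 + (-0.00011) = 0.65528
t = 5: p = 0.65528 + (-0.00002) = 0.65526
t = 6: p = 0.65526 + (-0.00000) = 0.65526
t = 7: p = 0.65526 + (-0.00000) = 0.65526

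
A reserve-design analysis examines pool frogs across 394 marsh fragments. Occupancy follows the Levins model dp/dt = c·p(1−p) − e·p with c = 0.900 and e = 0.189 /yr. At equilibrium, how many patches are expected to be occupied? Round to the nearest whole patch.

p* = 1 − e/c = 1 − 0.189/0.900 = 0.7900.
Expected occupied patches = N × p* = 394 × 0.7900 = 311.26 ≈ 311.

311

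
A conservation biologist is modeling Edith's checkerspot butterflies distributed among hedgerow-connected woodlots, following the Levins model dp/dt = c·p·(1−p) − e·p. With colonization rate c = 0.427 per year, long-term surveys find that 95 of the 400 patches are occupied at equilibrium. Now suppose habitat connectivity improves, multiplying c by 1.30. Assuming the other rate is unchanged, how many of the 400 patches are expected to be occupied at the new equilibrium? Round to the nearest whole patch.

165

Observed p* = 95/400 = 0.23750.
Balance c(1−p*) = e gives e = 0.427×(1 − 0.23750) = 0.32559.
New p* = 1 − e/c = 1 − 0.32559/0.55510 = 0.41346.
Expected occupied = 400 × 0.41346 = 165.38 ≈ 165.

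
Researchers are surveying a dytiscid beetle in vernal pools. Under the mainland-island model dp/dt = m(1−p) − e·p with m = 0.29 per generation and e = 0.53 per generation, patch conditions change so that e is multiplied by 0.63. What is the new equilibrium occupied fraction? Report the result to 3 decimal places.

0.465

Before: p* = 0.29/(0.29+0.53) = 0.3537.
After: m = 0.29, e = 0.3339; p* = 0.29/0.6239 = 0.4648.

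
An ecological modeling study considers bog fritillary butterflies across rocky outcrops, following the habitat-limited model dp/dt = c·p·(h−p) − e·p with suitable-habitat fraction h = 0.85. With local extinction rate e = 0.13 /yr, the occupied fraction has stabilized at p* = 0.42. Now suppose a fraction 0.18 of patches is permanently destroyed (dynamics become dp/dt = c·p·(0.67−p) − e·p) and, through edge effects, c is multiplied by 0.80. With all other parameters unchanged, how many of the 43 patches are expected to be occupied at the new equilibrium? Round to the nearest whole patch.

6

Balance c(h−p*) = e gives c = e/(0.85 − 0.42000) = 0.13/0.43000 = 0.30233.
New p* = 0.67 − e/c = 0.67 − 0.13000/0.24186 = 0.13250.
Expected occupied = 43 × 0.13250 = 5.70 ≈ 6.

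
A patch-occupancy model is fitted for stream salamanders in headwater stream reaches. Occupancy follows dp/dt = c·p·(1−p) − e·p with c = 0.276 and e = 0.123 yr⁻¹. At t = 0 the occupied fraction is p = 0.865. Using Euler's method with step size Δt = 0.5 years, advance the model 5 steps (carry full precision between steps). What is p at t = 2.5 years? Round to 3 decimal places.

0.727

Update rule: p ← p + [c·p·(1−p) − e·p]·Δt with Δt = 0.5.
t = 0.5: p = 0.86500 + (-0.03708) = 0.82792
t = 1: p = 0.82792 + (-0.03126) = 0.79666
t = 1.5: p = 0.79666 + (-0.02664) = 0.77002
t = 2: p = 0.77002 + (-0.02292) = 0.74710
t = 2.5: p = 0.74710 + (-0.01987) = 0.72723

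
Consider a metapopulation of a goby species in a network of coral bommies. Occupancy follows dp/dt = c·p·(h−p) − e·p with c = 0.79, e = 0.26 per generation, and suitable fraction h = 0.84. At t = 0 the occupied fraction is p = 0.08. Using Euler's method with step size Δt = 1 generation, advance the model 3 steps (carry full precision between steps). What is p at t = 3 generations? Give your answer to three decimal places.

0.183

Update rule: p ← p + [c·p·(h−p) − e·p]·Δt with Δt = 1.
t = 1: p = 0.08000 + (+0.02723) = 0.10723
t = 2: p = 0.10723 + (+0.03419) = 0.14143
t = 3: p = 0.14143 + (+0.04128) = 0.18271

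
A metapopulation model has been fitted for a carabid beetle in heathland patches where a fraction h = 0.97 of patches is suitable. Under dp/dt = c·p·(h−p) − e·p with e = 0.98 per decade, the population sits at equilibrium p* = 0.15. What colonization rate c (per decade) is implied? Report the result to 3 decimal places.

1.195

At equilibrium c(h−p*) = e, so c = e/(h−p*).
c = 0.98/(0.97 − 0.15) = 0.98/0.8200 = 1.1951.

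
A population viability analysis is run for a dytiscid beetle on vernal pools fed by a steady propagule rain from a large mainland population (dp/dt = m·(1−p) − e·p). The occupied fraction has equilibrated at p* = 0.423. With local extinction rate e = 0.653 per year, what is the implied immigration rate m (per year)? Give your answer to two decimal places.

0.48

At equilibrium m(1−p*) = e·p*, so m = e·p*/(1−p*).
m = 0.653 × 0.423 / 0.5770 = 0.2762/0.5770 = 0.4787.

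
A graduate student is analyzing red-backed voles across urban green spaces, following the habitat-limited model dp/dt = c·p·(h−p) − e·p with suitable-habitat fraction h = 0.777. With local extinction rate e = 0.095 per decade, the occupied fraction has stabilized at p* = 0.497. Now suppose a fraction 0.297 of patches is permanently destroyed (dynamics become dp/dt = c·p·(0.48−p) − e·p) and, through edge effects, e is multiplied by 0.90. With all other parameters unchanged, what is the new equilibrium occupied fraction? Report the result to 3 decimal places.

0.228

Balance c(h−p*) = e gives c = e/(0.777 − 0.49700) = 0.095/0.28000 = 0.33929.
New p* = 0.48 − e/c = 0.48 − 0.08550/0.33929 = 0.22800.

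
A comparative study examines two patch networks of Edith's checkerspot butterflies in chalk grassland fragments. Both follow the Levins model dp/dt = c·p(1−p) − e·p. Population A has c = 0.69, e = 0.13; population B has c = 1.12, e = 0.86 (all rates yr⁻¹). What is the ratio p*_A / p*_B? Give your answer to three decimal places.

3.496

A: p*_A = 1 − 0.13/0.69 = 0.8116.
B: p*_B = 1 − 0.86/1.12 = 0.2321.
p*_A / p*_B = 0.8116/0.2321 = 3.4961.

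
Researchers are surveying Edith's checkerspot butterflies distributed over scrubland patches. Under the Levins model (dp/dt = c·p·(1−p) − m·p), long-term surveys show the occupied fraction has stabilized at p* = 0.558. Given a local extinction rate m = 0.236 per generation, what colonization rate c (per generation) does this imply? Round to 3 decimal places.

0.534

At equilibrium c(1−p*) = m, so c = m/(1−p*).
c = 0.236/(1 − 0.558) = 0.236/0.4420 = 0.5339.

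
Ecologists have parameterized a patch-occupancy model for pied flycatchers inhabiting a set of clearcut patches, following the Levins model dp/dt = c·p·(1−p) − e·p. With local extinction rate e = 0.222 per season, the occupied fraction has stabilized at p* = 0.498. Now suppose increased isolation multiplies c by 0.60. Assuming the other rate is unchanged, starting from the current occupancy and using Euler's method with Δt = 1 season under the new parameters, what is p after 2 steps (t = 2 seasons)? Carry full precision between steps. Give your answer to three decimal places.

Balance c(1−p*) = e gives c = e/(1 − 0.49800) = 0.222/0.50200 = 0.44223.
Starting from p₀ = 0.49800; update p ← p + (dp/dt)·Δt with the new parameters.
p: 0.49800 → 0.45378  (Δp = -0.04422)
p: 0.45378 → 0.41881  (Δp = -0.03497)

0.419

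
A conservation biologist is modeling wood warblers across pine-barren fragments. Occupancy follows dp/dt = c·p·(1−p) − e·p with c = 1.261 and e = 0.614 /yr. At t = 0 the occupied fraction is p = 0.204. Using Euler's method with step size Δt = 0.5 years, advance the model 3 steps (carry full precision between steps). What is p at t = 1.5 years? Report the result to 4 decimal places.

Update rule: p ← p + [c·p·(1−p) − e·p]·Δt with Δt = 0.5.
step 1: Δp = +0.03976, p = 0.24376
step 2: Δp = +0.04139, p = 0.28515
step 3: Δp = +0.04098, p = 0.32613

0.3261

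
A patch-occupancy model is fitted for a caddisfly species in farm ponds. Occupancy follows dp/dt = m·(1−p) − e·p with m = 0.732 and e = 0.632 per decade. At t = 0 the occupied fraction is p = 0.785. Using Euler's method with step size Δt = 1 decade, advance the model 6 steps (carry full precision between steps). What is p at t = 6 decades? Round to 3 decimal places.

0.537

Update rule: p ← p + [m·(1−p) − e·p]·Δt with Δt = 1.
step 1: Δp = -0.33874, p = 0.44626
step 2: Δp = +0.12330, p = 0.56956
step 3: Δp = -0.04488, p = 0.52468
step 4: Δp = +0.01634, p = 0.54102
step 5: Δp = -0.00595, p = 0.53507
step 6: Δp = +0.00216, p = 0.53723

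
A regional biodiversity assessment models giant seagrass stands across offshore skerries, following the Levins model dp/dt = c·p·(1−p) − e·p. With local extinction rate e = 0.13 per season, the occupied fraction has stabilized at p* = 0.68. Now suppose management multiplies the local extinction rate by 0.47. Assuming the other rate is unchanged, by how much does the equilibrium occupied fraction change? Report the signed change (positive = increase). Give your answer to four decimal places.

0.1696

Balance c(1−p*) = e gives c = e/(1 − 0.68000) = 0.13/0.32000 = 0.40625.
New p* = 1 − e/c = 1 − 0.06110/0.40625 = 0.84960.
Δp* = 0.84960 − 0.68000 = +0.16960.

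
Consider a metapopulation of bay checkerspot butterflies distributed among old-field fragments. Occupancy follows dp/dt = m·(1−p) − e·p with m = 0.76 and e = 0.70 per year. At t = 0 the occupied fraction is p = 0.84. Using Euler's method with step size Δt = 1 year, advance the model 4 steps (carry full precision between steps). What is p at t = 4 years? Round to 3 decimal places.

0.535

Update rule: p ← p + [m·(1−p) − e·p]·Δt with Δt = 1.
p: 0.84000 → 0.37360  (Δp = -0.46640)
p: 0.37360 → 0.58814  (Δp = +0.21454)
p: 0.58814 → 0.48945  (Δp = -0.09869)
p: 0.48945 → 0.53485  (Δp = +0.04540)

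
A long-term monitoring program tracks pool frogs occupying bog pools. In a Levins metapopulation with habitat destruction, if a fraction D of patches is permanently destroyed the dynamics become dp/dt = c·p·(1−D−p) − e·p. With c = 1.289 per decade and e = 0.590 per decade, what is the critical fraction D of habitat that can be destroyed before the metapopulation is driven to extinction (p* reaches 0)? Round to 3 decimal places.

0.542

The nontrivial equilibrium is p* = (1−D) − e/c; extinction occurs when this hits zero.
So D_crit = 1 − e/c = 1 − 0.590/1.289 = 1 − 0.4577 = 0.5423.
Note this equals the original equilibrium occupancy — the Levins extinction-debt result.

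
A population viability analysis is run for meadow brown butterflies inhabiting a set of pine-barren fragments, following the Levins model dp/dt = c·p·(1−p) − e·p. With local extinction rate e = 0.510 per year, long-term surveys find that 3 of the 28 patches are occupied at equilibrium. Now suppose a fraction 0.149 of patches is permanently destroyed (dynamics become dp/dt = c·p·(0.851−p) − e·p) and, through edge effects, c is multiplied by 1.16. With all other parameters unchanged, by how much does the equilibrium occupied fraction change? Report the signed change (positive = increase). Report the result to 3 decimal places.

Observed p* = 3/28 = 0.10714.
Balance c(1−p*) = e gives c = e/(1 − 0.10714) = 0.510/0.89286 = 0.57120.
New p* = 0.851 − e/c = 0.851 − 0.51000/0.66259 = 0.08129.
Δp* = 0.08129 − 0.10714 = -0.02585.

-0.026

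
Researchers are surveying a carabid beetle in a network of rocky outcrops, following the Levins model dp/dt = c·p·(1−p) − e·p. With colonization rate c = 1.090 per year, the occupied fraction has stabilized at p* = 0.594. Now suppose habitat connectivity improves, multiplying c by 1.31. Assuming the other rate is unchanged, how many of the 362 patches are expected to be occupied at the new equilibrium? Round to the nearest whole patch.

250

Balance c(1−p*) = e gives e = 1.090×(1 − 0.59400) = 0.44254.
New p* = 1 − e/c = 1 − 0.44254/1.42790 = 0.69008.
Expected occupied = 362 × 0.69008 = 249.81 ≈ 250.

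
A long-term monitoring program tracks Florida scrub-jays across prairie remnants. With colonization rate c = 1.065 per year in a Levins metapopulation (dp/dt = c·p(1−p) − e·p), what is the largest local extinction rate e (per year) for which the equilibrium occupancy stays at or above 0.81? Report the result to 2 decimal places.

0.20

1 − e/c ≥ 0.81 ⇒ e ≤ c(1 − 0.81) = 1.065 × 0.1900.
e_max = 0.2023.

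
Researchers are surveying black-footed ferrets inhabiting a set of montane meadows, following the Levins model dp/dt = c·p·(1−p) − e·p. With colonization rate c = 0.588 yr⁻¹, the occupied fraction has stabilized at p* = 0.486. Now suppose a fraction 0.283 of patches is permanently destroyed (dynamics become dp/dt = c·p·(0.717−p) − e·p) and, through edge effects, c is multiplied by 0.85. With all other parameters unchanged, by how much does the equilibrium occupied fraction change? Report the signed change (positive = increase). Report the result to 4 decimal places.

-0.3737

Balance c(1−p*) = e gives e = 0.588×(1 − 0.48600) = 0.30223.
New p* = 0.717 − e/c = 0.717 − 0.30223/0.49980 = 0.11230.
Δp* = 0.11230 − 0.48600 = -0.37370.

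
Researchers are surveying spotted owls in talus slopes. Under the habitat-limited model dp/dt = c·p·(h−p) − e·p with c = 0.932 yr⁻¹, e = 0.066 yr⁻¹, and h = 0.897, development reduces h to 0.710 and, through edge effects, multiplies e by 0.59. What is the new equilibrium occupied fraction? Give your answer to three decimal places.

0.668

Before: p* = h − e/c = 0.897 − 0.066/0.932 = 0.897 − 0.0708 = 0.8262.
After: c = 0.932, e = 0.03894, h = 0.710; p* = 0.710 − 0.03894/0.932 = 0.6682.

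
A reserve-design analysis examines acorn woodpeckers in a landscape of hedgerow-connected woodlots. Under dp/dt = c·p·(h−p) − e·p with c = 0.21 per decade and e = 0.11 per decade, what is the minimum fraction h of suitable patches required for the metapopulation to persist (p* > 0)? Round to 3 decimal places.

0.524

p* = h − e/c is positive only when h > e/c.
h_min = e/c = 0.11/0.21 = 0.5238.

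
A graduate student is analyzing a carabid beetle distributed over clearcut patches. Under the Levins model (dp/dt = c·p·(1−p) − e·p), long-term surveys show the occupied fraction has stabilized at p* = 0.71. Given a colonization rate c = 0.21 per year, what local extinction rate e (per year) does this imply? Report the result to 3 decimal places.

0.061

At equilibrium c(1−p*) = e.
e = 0.21 × (1 − 0.71) = 0.21 × 0.2900 = 0.0609.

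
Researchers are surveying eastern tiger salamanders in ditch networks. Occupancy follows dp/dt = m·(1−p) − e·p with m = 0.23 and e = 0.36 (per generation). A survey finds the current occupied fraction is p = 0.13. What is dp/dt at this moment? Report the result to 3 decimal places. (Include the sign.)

0.153

Colonization term: m·(1−p) = 0.23×0.8700 = 0.20010.
Extinction term: e·p = 0.04680.
dp/dt = 0.20010 − 0.04680 = 0.15330.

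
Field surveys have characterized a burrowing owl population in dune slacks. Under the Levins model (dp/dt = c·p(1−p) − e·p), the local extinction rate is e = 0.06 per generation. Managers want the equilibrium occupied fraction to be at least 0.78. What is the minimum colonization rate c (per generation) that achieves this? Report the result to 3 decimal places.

p* = 1 − e/c ≥ 0.78 requires e/c ≤ 0.2200, i.e. c ≥ e/0.2200.
c_min = 0.06/0.2200 = 0.2727.

0.273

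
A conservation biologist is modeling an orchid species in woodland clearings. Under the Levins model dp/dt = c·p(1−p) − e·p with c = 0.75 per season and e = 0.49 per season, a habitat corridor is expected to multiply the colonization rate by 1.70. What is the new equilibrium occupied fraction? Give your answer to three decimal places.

0.616

Before: p* = 1 − 0.49/0.75 = 0.3467.
After the change, c = 1.275, e = 0.49, so p* = 1 − 0.49/1.275 = 0.6157.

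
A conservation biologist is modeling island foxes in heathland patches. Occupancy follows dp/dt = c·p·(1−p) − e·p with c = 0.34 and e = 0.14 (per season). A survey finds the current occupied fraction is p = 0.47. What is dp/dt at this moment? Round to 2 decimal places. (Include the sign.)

0.02

Colonization term: c·p·(1−p) = 0.34×0.47×0.5300 = 0.08469.
Extinction term: e·p = 0.06580.
dp/dt = 0.08469 − 0.06580 = 0.01889.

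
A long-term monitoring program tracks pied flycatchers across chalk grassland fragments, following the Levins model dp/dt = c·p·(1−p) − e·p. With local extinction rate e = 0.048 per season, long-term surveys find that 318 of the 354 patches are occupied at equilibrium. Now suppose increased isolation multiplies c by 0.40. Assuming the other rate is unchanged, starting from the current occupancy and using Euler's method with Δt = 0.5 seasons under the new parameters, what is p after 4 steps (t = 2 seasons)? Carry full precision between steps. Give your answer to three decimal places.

0.854

Observed p* = 318/354 = 0.89831.
Balance c(1−p*) = e gives c = e/(1 − 0.89831) = 0.048/0.10169 = 0.47200.
Starting from p₀ = 0.89831; update p ← p + (dp/dt)·Δt with the new parameters.
step 1: Δp = -0.01294, p = 0.88537
step 2: Δp = -0.01167, p = 0.87370
step 3: Δp = -0.01055, p = 0.86315
step 4: Δp = -0.00956, p = 0.85358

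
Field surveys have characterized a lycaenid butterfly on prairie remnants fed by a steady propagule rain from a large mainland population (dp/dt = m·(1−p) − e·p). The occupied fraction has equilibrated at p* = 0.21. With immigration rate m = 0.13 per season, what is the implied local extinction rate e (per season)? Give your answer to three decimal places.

At equilibrium m(1−p*) = e·p*, so e = m(1−p*)/p*.
e = 0.13 × 0.7900 / 0.21 = 0.4890.

0.489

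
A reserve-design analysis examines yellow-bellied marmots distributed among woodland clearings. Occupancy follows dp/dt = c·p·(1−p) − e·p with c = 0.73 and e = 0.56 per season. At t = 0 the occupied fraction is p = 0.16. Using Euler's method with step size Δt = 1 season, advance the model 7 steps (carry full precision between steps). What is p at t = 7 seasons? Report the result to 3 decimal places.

0.206

Update rule: p ← p + [c·p·(1−p) − e·p]·Δt with Δt = 1.
step 1: Δp = +0.00851, p = 0.16851
step 2: Δp = +0.00792, p = 0.17643
step 3: Δp = +0.00727, p = 0.18370
step 4: Δp = +0.00659, p = 0.19029
step 5: Δp = +0.00592, p = 0.19621
step 6: Δp = +0.00525, p = 0.20146
step 7: Δp = +0.00462, p = 0.20608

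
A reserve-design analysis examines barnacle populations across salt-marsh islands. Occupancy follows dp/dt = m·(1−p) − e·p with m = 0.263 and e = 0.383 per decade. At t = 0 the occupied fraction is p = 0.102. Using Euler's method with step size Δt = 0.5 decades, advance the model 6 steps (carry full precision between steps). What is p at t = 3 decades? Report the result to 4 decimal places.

Update rule: p ← p + [m·(1−p) − e·p]·Δt with Δt = 0.5.
t = 0.5: p = 0.10200 + (+0.09855) = 0.20055
t = 1: p = 0.20055 + (+0.06672) = 0.26728
t = 1.5: p = 0.26728 + (+0.04517) = 0.31245
t = 2: p = 0.31245 + (+0.03058) = 0.34303
t = 2.5: p = 0.34303 + (+0.02070) = 0.36373
t = 3: p = 0.36373 + (+0.01402) = 0.37774

0.3777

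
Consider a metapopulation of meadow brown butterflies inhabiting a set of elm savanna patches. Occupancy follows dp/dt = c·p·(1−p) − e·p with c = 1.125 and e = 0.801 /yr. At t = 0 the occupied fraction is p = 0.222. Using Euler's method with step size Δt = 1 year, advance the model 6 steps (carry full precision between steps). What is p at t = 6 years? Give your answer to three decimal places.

Update rule: p ← p + [c·p·(1−p) − e·p]·Δt with Δt = 1.
  1  |  dp/dt·Δt = +0.016484  |  p_1 = 0.238484
  2  |  dp/dt·Δt = +0.013285  |  p_2 = 0.251768
  3  |  dp/dt·Δt = +0.010262  |  p_3 = 0.262031
  4  |  dp/dt·Δt = +0.007655  |  p_4 = 0.269686
  5  |  dp/dt·Δt = +0.005556  |  p_5 = 0.275242
  6  |  dp/dt·Δt = +0.003950  |  p_6 = 0.279193

0.279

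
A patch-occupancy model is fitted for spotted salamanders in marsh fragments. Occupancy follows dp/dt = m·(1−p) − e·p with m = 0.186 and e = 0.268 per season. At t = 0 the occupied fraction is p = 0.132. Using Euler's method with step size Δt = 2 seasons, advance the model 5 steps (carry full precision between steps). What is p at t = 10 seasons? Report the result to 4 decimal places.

0.4097

Update rule: p ← p + [m·(1−p) − e·p]·Δt with Δt = 2.
p: 0.13200 → 0.38414  (Δp = +0.25214)
p: 0.38414 → 0.40734  (Δp = +0.02320)
p: 0.40734 → 0.40948  (Δp = +0.00213)
p: 0.40948 → 0.40967  (Δp = +0.00020)
p: 0.40967 → 0.40969  (Δp = +0.00002)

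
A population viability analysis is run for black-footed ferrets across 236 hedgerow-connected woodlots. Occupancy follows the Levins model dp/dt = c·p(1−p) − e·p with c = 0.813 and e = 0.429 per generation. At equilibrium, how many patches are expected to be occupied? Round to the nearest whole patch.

111

p* = 1 − e/c = 1 − 0.429/0.813 = 0.4723.
Expected occupied patches = N × p* = 236 × 0.4723 = 111.47 ≈ 111.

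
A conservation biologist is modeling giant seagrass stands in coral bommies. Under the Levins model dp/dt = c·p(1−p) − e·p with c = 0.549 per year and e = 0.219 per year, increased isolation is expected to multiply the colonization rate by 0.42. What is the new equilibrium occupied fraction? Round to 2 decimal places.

0.05

Before: p* = 1 − 0.219/0.549 = 0.6011.
After the change, c = 0.23058, e = 0.219, so p* = 1 − 0.219/0.23058 = 0.0502.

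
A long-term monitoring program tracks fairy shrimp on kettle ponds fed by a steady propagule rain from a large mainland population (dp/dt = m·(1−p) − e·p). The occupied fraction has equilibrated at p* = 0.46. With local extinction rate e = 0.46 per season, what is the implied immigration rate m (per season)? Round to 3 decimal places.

0.392

At equilibrium m(1−p*) = e·p*, so m = e·p*/(1−p*).
m = 0.46 × 0.46 / 0.5400 = 0.2116/0.5400 = 0.3919.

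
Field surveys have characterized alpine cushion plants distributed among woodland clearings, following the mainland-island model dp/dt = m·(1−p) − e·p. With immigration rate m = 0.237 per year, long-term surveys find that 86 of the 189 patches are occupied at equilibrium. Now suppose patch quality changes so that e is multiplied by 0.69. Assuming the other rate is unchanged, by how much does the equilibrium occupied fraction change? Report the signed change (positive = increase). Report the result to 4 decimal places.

0.0925

Observed p* = 86/189 = 0.45503.
Balance m(1−p*) = e·p* gives e = m(1−p*)/p* = 0.237×0.54497/0.45503 = 0.28384.
New p* = m/(m+e) = 0.23700/(0.23700+0.19585) = 0.54753.
Δp* = 0.54753 − 0.45503 = +0.09250.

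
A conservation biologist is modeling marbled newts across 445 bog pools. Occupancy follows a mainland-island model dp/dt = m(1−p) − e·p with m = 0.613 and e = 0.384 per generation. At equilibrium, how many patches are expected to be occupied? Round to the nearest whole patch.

274

p* = m/(m+e) = 0.613/0.9970 = 0.6148.
Expected occupied patches = N × p* = 445 × 0.6148 = 273.61 ≈ 274.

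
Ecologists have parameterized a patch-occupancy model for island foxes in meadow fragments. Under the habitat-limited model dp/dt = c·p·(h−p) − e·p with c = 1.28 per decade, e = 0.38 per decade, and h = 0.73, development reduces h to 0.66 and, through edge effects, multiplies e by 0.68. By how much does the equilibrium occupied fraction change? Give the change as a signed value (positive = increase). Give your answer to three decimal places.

0.025

Before: p* = h − e/c = 0.73 − 0.38/1.28 = 0.73 − 0.2969 = 0.4331.
After: c = 1.28, e = 0.2584, h = 0.66; p* = 0.66 − 0.2584/1.28 = 0.4581.
Δp* = 0.4581 − 0.4331 = +0.0250.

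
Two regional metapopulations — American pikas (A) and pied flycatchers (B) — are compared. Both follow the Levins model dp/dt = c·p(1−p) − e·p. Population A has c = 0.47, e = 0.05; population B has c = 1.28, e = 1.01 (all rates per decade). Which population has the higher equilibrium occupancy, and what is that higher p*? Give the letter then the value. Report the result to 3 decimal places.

A: p*_A = 1 − 0.05/0.47 = 0.8936.
B: p*_B = 1 − 1.01/1.28 = 0.2109.
A is higher at 0.8936.

A, 0.894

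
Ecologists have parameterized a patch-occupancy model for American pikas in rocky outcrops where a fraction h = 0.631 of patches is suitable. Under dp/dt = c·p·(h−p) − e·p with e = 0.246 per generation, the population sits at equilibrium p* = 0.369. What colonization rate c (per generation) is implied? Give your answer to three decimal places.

At equilibrium c(h−p*) = e, so c = e/(h−p*).
c = 0.246/(0.631 − 0.369) = 0.246/0.2620 = 0.9389.

0.939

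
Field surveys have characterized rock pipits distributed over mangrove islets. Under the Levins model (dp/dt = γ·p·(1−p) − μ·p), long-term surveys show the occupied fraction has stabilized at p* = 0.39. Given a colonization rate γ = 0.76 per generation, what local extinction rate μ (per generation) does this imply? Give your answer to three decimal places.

0.464

At equilibrium γ(1−p*) = μ.
μ = 0.76 × (1 − 0.39) = 0.76 × 0.6100 = 0.4636.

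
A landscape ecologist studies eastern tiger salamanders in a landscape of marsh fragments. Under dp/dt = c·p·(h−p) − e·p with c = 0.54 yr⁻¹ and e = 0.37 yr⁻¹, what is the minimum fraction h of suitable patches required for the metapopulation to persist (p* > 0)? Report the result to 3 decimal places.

0.685

p* = h − e/c is positive only when h > e/c.
h_min = e/c = 0.37/0.54 = 0.6852.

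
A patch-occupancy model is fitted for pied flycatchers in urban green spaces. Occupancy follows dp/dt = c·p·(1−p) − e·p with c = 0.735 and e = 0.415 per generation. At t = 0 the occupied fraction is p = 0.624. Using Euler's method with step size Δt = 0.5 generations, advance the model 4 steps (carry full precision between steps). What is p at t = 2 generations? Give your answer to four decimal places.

Update rule: p ← p + [c·p·(1−p) − e·p]·Δt with Δt = 0.5.
t = 0.5: p = 0.62400 + (-0.04326) = 0.58074
t = 1: p = 0.58074 + (-0.03103) = 0.54972
t = 1.5: p = 0.54972 + (-0.02310) = 0.52662
t = 2: p = 0.52662 + (-0.01766) = 0.50896

0.5090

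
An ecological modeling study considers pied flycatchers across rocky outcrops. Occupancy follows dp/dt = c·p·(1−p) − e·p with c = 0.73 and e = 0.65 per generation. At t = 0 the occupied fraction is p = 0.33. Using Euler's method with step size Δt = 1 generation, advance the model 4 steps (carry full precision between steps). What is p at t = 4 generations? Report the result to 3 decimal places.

Update rule: p ← p + [c·p·(1−p) − e·p]·Δt with Δt = 1.
p: 0.33000 → 0.27690  (Δp = -0.05310)
p: 0.27690 → 0.24308  (Δp = -0.03382)
p: 0.24308 → 0.21939  (Δp = -0.02369)
p: 0.21939 → 0.20181  (Δp = -0.01759)

0.202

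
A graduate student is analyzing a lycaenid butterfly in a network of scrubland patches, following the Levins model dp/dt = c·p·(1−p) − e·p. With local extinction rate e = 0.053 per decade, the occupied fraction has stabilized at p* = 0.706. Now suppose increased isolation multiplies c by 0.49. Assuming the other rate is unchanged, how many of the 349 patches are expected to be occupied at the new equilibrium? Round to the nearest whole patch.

140

Balance c(1−p*) = e gives c = e/(1 − 0.70600) = 0.053/0.29400 = 0.18027.
New p* = 1 − e/c = 1 − 0.05300/0.08833 = 0.39998.
Expected occupied = 349 × 0.39998 = 139.59 ≈ 140.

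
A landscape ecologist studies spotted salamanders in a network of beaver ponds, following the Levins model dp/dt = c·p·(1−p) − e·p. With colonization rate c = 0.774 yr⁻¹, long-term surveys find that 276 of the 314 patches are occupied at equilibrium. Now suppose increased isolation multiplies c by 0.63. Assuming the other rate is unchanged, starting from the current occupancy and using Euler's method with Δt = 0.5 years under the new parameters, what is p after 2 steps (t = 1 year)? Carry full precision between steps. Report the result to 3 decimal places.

Observed p* = 276/314 = 0.87898.
Balance c(1−p*) = e gives e = 0.774×(1 − 0.87898) = 0.09367.
Starting from p₀ = 0.87898; update p ← p + (dp/dt)·Δt with the new parameters.
t = 0.5: p = 0.87898 + (-0.01523) = 0.86375
t = 1: p = 0.86375 + (-0.01176) = 0.85199

0.852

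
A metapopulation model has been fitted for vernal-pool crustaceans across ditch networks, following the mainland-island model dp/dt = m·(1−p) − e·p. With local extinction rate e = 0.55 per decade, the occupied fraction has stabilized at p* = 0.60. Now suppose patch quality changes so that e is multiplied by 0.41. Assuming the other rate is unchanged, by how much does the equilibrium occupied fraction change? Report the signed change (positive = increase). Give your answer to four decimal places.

Balance m(1−p*) = e·p* gives m = e·p*/(1−p*) = 0.55×0.60000/0.40000 = 0.82500.
New p* = m/(m+e) = 0.82500/(0.82500+0.22550) = 0.78534.
Δp* = 0.78534 − 0.60000 = +0.18534.

0.1853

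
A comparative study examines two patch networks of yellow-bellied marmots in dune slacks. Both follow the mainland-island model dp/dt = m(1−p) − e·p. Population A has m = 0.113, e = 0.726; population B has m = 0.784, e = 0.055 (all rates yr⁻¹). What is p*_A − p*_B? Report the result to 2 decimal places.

-0.80

A: p*_A = m/(m+e) = 0.113/0.8390 = 0.1347.
B: p*_B = 0.784/0.8390 = 0.9344.
p*_A − p*_B = 0.1347 − 0.9344 = -0.7998.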